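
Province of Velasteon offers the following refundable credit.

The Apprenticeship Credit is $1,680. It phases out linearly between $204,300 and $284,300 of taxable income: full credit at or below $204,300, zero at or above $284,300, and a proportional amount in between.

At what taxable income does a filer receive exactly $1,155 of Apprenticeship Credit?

$1,155 is 1,155/1,680 of the full $1,680, so 525/1,680 of the $80,000 range has been used: income = $204,300 + $80,000 × 525/1,680 = $229,300.

$229,300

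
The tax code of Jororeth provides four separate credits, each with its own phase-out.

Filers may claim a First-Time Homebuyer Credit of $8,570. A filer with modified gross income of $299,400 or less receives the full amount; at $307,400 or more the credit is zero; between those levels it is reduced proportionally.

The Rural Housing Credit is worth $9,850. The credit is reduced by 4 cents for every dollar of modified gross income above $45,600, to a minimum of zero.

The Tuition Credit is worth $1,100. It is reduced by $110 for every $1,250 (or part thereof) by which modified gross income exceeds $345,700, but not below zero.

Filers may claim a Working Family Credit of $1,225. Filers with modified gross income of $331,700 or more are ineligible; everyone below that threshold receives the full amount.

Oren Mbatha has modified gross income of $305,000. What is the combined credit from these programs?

$4,896

First-Time Homebuyer Credit: $305,000 is $5,600 into a $8,000 phase-out range, leaving 2,400/8,000 of the credit: $8,570 × 2,400/8,000 = $2,571.
Rural Housing Credit: 4% of the $259,400 excess over $45,600 is $10,376 ≥ base, so the credit is $0.
Tuition Credit: $305,000 is at or below the $345,700 threshold, so the full $1,100 applies.
Working Family Credit: $305,000 is below the $331,700 cutoff, so the full $1,225 applies.
Total: $2,571 + $0 + $1,100 + $1,225 = $4,896.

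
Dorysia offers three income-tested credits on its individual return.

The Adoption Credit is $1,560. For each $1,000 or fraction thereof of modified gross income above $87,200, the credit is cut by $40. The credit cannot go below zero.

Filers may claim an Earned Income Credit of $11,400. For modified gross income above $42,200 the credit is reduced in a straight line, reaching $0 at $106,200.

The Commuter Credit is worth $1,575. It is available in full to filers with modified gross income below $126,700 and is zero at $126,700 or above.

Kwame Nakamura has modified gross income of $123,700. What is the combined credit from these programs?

Adoption Credit: income exceeds $87,200 by $36,500, which is 37 full-or-partial $1,000 increments; reduction = 37 × $40 = $1,480, leaving $80.
Earned Income Credit: $123,700 is at or above $106,200, so the credit is $0.
Commuter Credit: $123,700 is below the $126,700 cutoff, so the full $1,575 applies.
Total: $80 + $0 + $1,575 = $1,655.

$1,655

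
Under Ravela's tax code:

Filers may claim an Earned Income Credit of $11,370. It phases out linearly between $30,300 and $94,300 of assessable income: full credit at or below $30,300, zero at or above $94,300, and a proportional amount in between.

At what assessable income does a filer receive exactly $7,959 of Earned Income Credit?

$7,959 is 7,959/11,370 of the full $11,370, so 3,411/11,370 of the $64,000 range has been used: income = $30,300 + $64,000 × 3,411/11,370 = $49,500.

$49,500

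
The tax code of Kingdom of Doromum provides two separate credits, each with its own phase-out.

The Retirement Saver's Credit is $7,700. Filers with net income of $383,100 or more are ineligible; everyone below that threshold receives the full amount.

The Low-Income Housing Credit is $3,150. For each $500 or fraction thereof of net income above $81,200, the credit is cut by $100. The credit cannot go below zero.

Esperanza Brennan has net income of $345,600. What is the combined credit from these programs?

$7,700

Retirement Saver's Credit: $345,600 is below the $383,100 cutoff, so the full $7,700 applies.
Low-Income Housing Credit: income exceeds $81,200 by $264,400 → 529 increments × $100 = $52,900 ≥ base, so the credit is $0.
Total: $7,700 + $0 = $7,700.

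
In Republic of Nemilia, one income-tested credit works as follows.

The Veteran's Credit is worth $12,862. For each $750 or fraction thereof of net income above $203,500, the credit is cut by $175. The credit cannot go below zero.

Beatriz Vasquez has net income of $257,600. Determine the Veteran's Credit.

$87

Veteran's Credit: income exceeds $203,500 by $54,100, which is 73 full-or-partial $750 increments; reduction = 73 × $175 = $12,775, leaving $87.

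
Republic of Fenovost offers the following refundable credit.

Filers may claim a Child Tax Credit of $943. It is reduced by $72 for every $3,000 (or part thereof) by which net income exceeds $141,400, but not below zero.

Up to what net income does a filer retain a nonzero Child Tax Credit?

$180,400

After 13 increments the reduction is 13 × $72 = $936, leaving $7; one more increment wipes it out. Increment 13 ends at excess 13 × $3,000 = $39,000, so the highest qualifying income is $141,400 + $39,000 = $180,400.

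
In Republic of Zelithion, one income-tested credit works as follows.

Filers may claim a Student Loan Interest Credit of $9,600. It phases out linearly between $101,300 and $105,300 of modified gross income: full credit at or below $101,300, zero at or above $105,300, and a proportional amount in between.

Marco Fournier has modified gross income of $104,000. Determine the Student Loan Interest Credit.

Student Loan Interest Credit: $104,000 is $2,700 into a $4,000 phase-out range, leaving 1,300/4,000 of the credit: $9,600 × 1,300/4,000 = $3,120.

$3,120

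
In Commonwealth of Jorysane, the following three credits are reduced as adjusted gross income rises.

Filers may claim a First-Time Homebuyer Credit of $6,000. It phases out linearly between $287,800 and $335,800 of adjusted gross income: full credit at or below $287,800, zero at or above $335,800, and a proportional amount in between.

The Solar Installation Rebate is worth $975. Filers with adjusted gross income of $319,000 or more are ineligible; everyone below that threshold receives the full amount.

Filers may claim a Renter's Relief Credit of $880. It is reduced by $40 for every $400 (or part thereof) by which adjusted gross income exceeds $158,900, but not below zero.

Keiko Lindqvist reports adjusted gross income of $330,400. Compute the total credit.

$675

First-Time Homebuyer Credit: $330,400 is $42,600 into a $48,000 phase-out range, leaving 5,400/48,000 of the credit: $6,000 × 5,400/48,000 = $675.
Solar Installation Rebate: $330,400 meets or exceeds the $319,000 cutoff, so the credit is $0.
Renter's Relief Credit: income exceeds $158,900 by $171,500 → 429 increments × $40 = $17,160 ≥ base, so the credit is $0.
Total: $675 + $0 + $0 = $675.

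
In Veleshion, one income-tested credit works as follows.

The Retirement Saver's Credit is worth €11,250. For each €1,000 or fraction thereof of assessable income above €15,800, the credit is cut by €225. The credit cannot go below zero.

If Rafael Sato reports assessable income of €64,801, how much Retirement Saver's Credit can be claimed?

€0

Retirement Saver's Credit: income exceeds €15,800 by €49,001 → 50 increments × €225 = €11,250 ≥ base, so the credit is €0.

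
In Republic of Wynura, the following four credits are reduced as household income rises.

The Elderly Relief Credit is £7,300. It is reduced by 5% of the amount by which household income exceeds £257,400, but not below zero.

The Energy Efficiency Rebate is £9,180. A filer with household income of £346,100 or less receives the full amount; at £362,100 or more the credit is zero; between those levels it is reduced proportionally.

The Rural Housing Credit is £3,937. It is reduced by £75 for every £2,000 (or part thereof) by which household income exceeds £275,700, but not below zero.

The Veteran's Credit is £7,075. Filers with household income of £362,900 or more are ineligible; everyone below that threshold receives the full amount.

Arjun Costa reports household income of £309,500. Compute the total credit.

Elderly Relief Credit: 5% of the £52,100 excess over £257,400 is £2,605; credit = £7,300 − £2,605 = £4,695.
Energy Efficiency Rebate: £309,500 is at or below the £346,100 threshold, so the full £9,180 applies.
Rural Housing Credit: income exceeds £275,700 by £33,800, which is 17 full-or-partial £2,000 increments; reduction = 17 × £75 = £1,275, leaving £2,662.
Veteran's Credit: £309,500 is below the £362,900 cutoff, so the full £7,075 applies.
Total: £4,695 + £9,180 + £2,662 + £7,075 = £23,612.

£23,612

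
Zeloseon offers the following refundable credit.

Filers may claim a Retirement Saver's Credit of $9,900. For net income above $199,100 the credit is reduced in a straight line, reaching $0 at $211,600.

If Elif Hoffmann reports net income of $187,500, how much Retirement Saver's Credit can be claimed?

Retirement Saver's Credit: $187,500 is at or below the $199,100 threshold, so the full $9,900 applies.

$9,900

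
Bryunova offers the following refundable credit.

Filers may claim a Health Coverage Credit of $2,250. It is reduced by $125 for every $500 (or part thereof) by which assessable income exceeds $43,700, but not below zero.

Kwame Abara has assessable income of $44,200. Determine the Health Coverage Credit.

$2,125

Health Coverage Credit: income exceeds $43,700 by $500, which is 1 full-or-partial $500 increment; reduction = 1 × $125 = $125, leaving $2,125.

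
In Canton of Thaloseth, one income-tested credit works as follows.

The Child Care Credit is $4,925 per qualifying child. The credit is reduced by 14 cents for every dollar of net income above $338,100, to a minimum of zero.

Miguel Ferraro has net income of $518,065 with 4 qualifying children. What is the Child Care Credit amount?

Child Care Credit: base = 4 × $4,925 = $19,700. 14% of the $179,965 excess over $338,100 is $25,195.10 ≥ base, so the credit is $0.

$0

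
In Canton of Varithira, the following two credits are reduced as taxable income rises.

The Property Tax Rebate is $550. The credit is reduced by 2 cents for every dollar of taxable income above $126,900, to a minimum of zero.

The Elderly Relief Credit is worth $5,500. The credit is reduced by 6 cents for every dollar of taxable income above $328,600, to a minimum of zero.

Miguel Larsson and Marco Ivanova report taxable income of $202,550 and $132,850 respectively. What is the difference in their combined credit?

Miguel ($202,550): Property Tax Rebate: 2% of the $75,650 excess over $126,900 is $1,513 ≥ base, so the credit is $0. Elderly Relief Credit: $202,550 is at or below the $328,600 threshold, so the full $5,500 applies. total $0 + $5,500 = $5,500
Marco ($132,850): Property Tax Rebate: 2% of the $5,950 excess over $126,900 is $119; credit = $550 − $119 = $431. Elderly Relief Credit: $132,850 is at or below the $328,600 threshold, so the full $5,500 applies. total $431 + $5,500 = $5,931
Difference: |$5,500 − $5,931| = $431.

$431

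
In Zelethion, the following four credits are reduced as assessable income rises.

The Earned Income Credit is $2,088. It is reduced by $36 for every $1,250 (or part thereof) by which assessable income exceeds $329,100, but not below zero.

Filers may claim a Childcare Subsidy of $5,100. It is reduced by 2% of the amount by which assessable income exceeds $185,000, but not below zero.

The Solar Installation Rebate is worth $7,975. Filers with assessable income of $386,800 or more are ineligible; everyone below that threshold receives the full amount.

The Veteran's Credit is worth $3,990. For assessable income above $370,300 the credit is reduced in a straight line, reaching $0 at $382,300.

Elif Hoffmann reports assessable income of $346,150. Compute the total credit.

$15,426

Earned Income Credit: income exceeds $329,100 by $17,050, which is 14 full-or-partial $1,250 increments; reduction = 14 × $36 = $504, leaving $1,584.
Childcare Subsidy: 2% of the $161,150 excess over $185,000 is $3,223; credit = $5,100 − $3,223 = $1,877.
Solar Installation Rebate: $346,150 is below the $386,800 cutoff, so the full $7,975 applies.
Veteran's Credit: $346,150 is at or below the $370,300 threshold, so the full $3,990 applies.
Total: $1,584 + $1,877 + $7,975 + $3,990 = $15,426.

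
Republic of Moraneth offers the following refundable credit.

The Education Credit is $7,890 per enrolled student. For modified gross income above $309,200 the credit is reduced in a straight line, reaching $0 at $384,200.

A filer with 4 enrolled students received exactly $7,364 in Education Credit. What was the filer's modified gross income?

$366,700

Full credit = 4 × $7,890 = $31,560.
$7,364 is 7,364/31,560 of the full $31,560, so 24,196/31,560 of the $75,000 range has been used: income = $309,200 + $75,000 × 24,196/31,560 = $366,700.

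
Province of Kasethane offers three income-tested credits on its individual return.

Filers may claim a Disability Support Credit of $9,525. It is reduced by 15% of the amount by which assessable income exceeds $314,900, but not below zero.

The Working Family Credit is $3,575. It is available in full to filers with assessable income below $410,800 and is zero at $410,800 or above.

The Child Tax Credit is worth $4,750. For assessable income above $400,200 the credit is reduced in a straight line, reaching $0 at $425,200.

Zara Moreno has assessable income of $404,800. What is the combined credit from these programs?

$7,451

Disability Support Credit: 15% of the $89,900 excess over $314,900 is $13,485 ≥ base, so the credit is $0.
Working Family Credit: $404,800 is below the $410,800 cutoff, so the full $3,575 applies.
Child Tax Credit: $404,800 is $4,600 into a $25,000 phase-out range, leaving 20,400/25,000 of the credit: $4,750 × 20,400/25,000 = $3,876.
Total: $0 + $3,575 + $3,876 = $7,451.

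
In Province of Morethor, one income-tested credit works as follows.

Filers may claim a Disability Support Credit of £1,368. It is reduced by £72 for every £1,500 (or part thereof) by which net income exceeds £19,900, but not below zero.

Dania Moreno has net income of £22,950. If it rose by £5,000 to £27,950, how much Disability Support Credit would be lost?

£216

At £22,950 — income exceeds £19,900 by £3,050, which is 3 full-or-partial £1,500 increments; reduction = 3 × £72 = £216, leaving £1,152.
At £27,950 — income exceeds £19,900 by £8,050, which is 6 full-or-partial £1,500 increments; reduction = 6 × £72 = £432, leaving £936.
Lost: £1,152 − £936 = £216.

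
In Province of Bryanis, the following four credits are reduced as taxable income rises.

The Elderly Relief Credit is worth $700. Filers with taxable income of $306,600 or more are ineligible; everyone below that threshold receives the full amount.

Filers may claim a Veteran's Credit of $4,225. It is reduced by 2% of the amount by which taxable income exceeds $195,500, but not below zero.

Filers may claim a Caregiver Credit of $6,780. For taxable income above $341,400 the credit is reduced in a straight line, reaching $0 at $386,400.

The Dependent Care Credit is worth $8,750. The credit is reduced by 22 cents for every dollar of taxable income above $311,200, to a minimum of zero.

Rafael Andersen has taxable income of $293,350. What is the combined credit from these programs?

$18,498

Elderly Relief Credit: $293,350 is below the $306,600 cutoff, so the full $700 applies.
Veteran's Credit: 2% of the $97,850 excess over $195,500 is $1,957; credit = $4,225 − $1,957 = $2,268.
Caregiver Credit: $293,350 is at or below the $341,400 threshold, so the full $6,780 applies.
Dependent Care Credit: $293,350 is at or below the $311,200 threshold, so the full $8,750 applies.
Total: $700 + $2,268 + $6,780 + $8,750 = $18,498.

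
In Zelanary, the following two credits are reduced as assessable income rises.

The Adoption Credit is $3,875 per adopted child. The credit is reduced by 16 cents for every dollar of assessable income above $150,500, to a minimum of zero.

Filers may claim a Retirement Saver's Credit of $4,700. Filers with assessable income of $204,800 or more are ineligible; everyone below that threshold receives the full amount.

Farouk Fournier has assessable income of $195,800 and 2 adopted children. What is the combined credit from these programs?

Adoption Credit: base = 2 × $3,875 = $7,750. 16% of the $45,300 excess over $150,500 is $7,248; credit = $7,750 − $7,248 = $502.
Retirement Saver's Credit: $195,800 is below the $204,800 cutoff, so the full $4,700 applies.
Total: $502 + $4,700 = $5,202.

$5,202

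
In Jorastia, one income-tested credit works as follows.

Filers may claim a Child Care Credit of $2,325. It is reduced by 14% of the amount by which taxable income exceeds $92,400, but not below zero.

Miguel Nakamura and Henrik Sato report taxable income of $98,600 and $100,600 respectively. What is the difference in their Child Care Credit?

$280

Miguel ($98,600): Child Care Credit: 14% of the $6,200 excess over $92,400 is $868; credit = $2,325 − $868 = $1,457.
Henrik ($100,600): Child Care Credit: 14% of the $8,200 excess over $92,400 is $1,148; credit = $2,325 − $1,148 = $1,177.
Difference: |$1,457 − $1,177| = $280.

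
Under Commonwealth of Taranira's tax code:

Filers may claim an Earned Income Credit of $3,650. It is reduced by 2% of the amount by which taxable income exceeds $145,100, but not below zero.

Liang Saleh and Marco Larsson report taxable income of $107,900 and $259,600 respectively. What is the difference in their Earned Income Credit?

$2,290

Liang ($107,900): Earned Income Credit: $107,900 is at or below the $145,100 threshold, so the full $3,650 applies.
Marco ($259,600): Earned Income Credit: 2% of the $114,500 excess over $145,100 is $2,290; credit = $3,650 − $2,290 = $1,360.
Difference: |$3,650 − $1,360| = $2,290.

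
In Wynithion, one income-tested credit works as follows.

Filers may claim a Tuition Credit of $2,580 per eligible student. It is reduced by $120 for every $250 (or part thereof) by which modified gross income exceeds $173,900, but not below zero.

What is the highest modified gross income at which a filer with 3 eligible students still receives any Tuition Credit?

$189,900

Full credit = 3 × $2,580 = $7,740.
After 64 increments the reduction is 64 × $120 = $7,680, leaving $60; one more increment wipes it out. Increment 64 ends at excess 64 × $250 = $16,000, so the highest qualifying income is $173,900 + $16,000 = $189,900.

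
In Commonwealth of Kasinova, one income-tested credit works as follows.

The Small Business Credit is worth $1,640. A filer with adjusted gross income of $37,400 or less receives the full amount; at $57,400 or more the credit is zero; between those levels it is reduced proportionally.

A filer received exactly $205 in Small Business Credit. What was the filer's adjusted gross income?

$54,900

$205 is 205/1,640 of the full $1,640, so 1,435/1,640 of the $20,000 range has been used: income = $37,400 + $20,000 × 1,435/1,640 = $54,900.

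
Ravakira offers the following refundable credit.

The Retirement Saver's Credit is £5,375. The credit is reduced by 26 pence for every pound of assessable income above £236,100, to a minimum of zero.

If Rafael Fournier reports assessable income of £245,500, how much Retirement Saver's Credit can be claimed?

£2,931

Retirement Saver's Credit: 26% of the £9,400 excess over £236,100 is £2,444; credit = £5,375 − £2,444 = £2,931.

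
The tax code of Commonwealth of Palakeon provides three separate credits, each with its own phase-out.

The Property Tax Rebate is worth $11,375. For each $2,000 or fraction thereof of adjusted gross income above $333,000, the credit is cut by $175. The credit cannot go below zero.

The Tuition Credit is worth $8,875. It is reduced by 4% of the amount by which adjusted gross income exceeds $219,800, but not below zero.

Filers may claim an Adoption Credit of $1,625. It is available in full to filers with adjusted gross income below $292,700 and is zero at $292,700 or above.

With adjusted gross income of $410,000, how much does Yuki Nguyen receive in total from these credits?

Property Tax Rebate: income exceeds $333,000 by $77,000, which is 39 full-or-partial $2,000 increments; reduction = 39 × $175 = $6,825, leaving $4,550.
Tuition Credit: 4% of the $190,200 excess over $219,800 is $7,608; credit = $8,875 − $7,608 = $1,267.
Adoption Credit: $410,000 meets or exceeds the $292,700 cutoff, so the credit is $0.
Total: $4,550 + $1,267 + $0 = $5,817.

$5,817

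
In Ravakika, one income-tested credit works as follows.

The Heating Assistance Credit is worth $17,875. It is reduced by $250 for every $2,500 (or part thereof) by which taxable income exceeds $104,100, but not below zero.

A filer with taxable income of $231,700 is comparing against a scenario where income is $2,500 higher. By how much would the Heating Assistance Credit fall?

At $231,700 — income exceeds $104,100 by $127,600, which is 52 full-or-partial $2,500 increments; reduction = 52 × $250 = $13,000, leaving $4,875.
At $234,200 — income exceeds $104,100 by $130,100, which is 53 full-or-partial $2,500 increments; reduction = 53 × $250 = $13,250, leaving $4,625.
Lost: $4,875 − $4,625 = $250.

$250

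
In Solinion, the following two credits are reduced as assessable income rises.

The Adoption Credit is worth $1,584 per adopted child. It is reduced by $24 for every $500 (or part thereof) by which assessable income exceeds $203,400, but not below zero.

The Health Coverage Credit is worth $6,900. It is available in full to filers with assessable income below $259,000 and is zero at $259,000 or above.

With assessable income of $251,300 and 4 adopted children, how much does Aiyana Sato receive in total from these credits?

$10,932

Adoption Credit: base = 4 × $1,584 = $6,336. income exceeds $203,400 by $47,900, which is 96 full-or-partial $500 increments; reduction = 96 × $24 = $2,304, leaving $4,032.
Health Coverage Credit: $251,300 is below the $259,000 cutoff, so the full $6,900 applies.
Total: $4,032 + $6,900 = $10,932.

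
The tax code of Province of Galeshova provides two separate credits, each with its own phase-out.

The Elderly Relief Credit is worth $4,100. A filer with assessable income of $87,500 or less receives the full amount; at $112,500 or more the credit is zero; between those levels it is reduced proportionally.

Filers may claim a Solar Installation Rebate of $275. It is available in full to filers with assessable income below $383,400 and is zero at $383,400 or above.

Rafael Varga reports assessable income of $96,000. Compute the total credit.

$2,981

Elderly Relief Credit: $96,000 is $8,500 into a $25,000 phase-out range, leaving 16,500/25,000 of the credit: $4,100 × 16,500/25,000 = $2,706.
Solar Installation Rebate: $96,000 is below the $383,400 cutoff, so the full $275 applies.
Total: $2,706 + $275 = $2,981.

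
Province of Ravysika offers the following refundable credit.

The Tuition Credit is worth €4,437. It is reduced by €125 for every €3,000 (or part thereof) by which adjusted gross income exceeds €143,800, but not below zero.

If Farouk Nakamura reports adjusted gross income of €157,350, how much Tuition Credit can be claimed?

€3,812

Tuition Credit: income exceeds €143,800 by €13,550, which is 5 full-or-partial €3,000 increments; reduction = 5 × €125 = €625, leaving €3,812.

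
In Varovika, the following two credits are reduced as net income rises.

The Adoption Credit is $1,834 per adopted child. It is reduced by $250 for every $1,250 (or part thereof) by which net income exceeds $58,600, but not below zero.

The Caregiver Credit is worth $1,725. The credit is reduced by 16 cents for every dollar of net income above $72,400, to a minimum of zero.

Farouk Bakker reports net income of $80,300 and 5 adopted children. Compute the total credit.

Adoption Credit: base = 5 × $1,834 = $9,170. income exceeds $58,600 by $21,700, which is 18 full-or-partial $1,250 increments; reduction = 18 × $250 = $4,500, leaving $4,670.
Caregiver Credit: 16% of the $7,900 excess over $72,400 is $1,264; credit = $1,725 − $1,264 = $461.
Total: $4,670 + $461 = $5,131.

$5,131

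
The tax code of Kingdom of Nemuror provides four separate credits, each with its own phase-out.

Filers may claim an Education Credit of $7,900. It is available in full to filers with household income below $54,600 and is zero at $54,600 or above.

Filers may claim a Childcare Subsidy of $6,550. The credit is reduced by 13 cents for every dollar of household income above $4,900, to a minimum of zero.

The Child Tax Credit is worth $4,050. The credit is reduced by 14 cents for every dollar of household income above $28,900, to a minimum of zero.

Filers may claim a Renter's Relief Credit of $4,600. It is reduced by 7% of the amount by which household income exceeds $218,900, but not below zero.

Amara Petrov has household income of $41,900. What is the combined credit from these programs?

Education Credit: $41,900 is below the $54,600 cutoff, so the full $7,900 applies.
Childcare Subsidy: 13% of the $37,000 excess over $4,900 is $4,810; credit = $6,550 − $4,810 = $1,740.
Child Tax Credit: 14% of the $13,000 excess over $28,900 is $1,820; credit = $4,050 − $1,820 = $2,230.
Renter's Relief Credit: $41,900 is at or below the $218,900 threshold, so the full $4,600 applies.
Total: $7,900 + $1,740 + $2,230 + $4,600 = $16,470.

$16,470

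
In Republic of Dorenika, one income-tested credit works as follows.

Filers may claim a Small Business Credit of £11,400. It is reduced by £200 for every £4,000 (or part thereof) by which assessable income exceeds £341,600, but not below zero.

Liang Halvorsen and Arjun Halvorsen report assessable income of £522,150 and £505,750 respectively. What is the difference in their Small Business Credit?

£800

Liang (£522,150): Small Business Credit: income exceeds £341,600 by £180,550, which is 46 full-or-partial £4,000 increments; reduction = 46 × £200 = £9,200, leaving £2,200.
Arjun (£505,750): Small Business Credit: income exceeds £341,600 by £164,150, which is 42 full-or-partial £4,000 increments; reduction = 42 × £200 = £8,400, leaving £3,000.
Difference: |£2,200 − £3,000| = £800.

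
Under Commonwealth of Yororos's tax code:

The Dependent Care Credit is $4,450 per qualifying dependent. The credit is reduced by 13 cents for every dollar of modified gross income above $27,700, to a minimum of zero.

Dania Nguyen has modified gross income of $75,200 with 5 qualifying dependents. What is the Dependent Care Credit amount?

$16,075

Dependent Care Credit: base = 5 × $4,450 = $22,250. 13% of the $47,500 excess over $27,700 is $6,175; credit = $22,250 − $6,175 = $16,075.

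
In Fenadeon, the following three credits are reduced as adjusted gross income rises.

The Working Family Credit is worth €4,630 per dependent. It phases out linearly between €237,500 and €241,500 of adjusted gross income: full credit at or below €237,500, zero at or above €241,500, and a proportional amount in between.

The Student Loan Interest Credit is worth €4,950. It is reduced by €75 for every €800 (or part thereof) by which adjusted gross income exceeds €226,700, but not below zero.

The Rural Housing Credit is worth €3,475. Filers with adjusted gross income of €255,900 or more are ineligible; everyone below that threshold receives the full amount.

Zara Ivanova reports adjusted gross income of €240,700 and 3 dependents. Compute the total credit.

€9,853

Working Family Credit: base = 3 × €4,630 = €13,890. €240,700 is €3,200 into a €4,000 phase-out range, leaving 800/4,000 of the credit: €13,890 × 800/4,000 = €2,778.
Student Loan Interest Credit: income exceeds €226,700 by €14,000, which is 18 full-or-partial €800 increments; reduction = 18 × €75 = €1,350, leaving €3,600.
Rural Housing Credit: €240,700 is below the €255,900 cutoff, so the full €3,475 applies.
Total: €2,778 + €3,600 + €3,475 = €9,853.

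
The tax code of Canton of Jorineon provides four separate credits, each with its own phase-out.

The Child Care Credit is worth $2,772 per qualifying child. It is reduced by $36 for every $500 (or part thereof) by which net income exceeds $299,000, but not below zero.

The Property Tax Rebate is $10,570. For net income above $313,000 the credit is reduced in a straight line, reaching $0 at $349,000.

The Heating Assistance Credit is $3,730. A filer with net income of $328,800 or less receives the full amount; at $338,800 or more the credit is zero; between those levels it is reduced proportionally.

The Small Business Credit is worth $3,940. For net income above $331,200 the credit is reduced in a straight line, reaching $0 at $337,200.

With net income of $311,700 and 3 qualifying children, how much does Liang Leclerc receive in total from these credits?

Child Care Credit: base = 3 × $2,772 = $8,316. income exceeds $299,000 by $12,700, which is 26 full-or-partial $500 increments; reduction = 26 × $36 = $936, leaving $7,380.
Property Tax Rebate: $311,700 is at or below the $313,000 threshold, so the full $10,570 applies.
Heating Assistance Credit: $311,700 is at or below the $328,800 threshold, so the full $3,730 applies.
Small Business Credit: $311,700 is at or below the $331,200 threshold, so the full $3,940 applies.
Total: $7,380 + $10,570 + $3,730 + $3,940 = $25,620.

$25,620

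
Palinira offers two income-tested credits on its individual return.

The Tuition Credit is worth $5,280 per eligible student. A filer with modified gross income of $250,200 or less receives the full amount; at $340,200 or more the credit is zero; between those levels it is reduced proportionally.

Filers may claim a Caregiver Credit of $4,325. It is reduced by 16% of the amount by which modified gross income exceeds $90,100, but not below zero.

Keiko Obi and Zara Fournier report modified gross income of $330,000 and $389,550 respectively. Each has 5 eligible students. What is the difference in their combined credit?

Keiko ($330,000): Tuition Credit: base = 5 × $5,280 = $26,400. $330,000 is $79,800 into a $90,000 phase-out range, leaving 10,200/90,000 of the credit: $26,400 × 10,200/90,000 = $2,992. Caregiver Credit: 16% of the $239,900 excess over $90,100 is $38,384 ≥ base, so the credit is $0. total $2,992 + $0 = $2,992
Zara ($389,550): Tuition Credit: base = 5 × $5,280 = $26,400. $389,550 is at or above $340,200, so the credit is $0. Caregiver Credit: 16% of the $299,450 excess over $90,100 is $47,912 ≥ base, so the credit is $0. total $0 + $0 = $0
Difference: |$2,992 − $0| = $2,992.

$2,992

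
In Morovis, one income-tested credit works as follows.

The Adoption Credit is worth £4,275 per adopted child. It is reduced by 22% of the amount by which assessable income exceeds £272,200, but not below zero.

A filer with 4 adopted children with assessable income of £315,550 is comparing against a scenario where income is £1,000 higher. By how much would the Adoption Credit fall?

At £315,550 — base = 4 × £4,275 = £17,100. 22% of the £43,350 excess over £272,200 is £9,537; credit = £17,100 − £9,537 = £7,563.
At £316,550 — base = 4 × £4,275 = £17,100. 22% of the £44,350 excess over £272,200 is £9,757; credit = £17,100 − £9,757 = £7,343.
Lost: £7,563 − £7,343 = £220.

£220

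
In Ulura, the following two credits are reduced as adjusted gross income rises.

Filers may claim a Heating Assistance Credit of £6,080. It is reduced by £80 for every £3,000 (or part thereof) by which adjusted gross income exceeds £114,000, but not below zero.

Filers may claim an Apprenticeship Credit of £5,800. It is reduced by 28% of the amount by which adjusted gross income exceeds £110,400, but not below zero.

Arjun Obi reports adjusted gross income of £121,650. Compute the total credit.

£8,490

Heating Assistance Credit: income exceeds £114,000 by £7,650, which is 3 full-or-partial £3,000 increments; reduction = 3 × £80 = £240, leaving £5,840.
Apprenticeship Credit: 28% of the £11,250 excess over £110,400 is £3,150; credit = £5,800 − £3,150 = £2,650.
Total: £5,840 + £2,650 = £8,490.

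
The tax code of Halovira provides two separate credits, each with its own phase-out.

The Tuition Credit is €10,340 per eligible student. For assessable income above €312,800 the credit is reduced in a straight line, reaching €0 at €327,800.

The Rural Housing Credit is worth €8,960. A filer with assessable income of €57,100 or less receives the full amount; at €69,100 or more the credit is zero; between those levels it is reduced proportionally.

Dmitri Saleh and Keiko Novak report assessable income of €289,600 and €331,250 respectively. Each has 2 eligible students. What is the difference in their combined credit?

Dmitri (€289,600): Tuition Credit: base = 2 × €10,340 = €20,680. €289,600 is at or below the €312,800 threshold, so the full €20,680 applies. Rural Housing Credit: €289,600 is at or above €69,100, so the credit is €0. total €20,680 + €0 = €20,680
Keiko (€331,250): Tuition Credit: base = 2 × €10,340 = €20,680. €331,250 is at or above €327,800, so the credit is €0. Rural Housing Credit: €331,250 is at or above €69,100, so the credit is €0. total €0 + €0 = €0
Difference: |€20,680 − €0| = €20,680.

€20,680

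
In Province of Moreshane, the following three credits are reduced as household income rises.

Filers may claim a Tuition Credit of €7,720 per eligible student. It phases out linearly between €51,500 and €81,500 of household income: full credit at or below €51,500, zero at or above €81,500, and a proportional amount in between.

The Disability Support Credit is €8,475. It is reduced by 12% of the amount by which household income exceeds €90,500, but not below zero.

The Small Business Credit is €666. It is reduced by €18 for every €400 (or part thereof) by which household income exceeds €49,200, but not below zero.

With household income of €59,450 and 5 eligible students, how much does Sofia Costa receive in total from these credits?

Tuition Credit: base = 5 × €7,720 = €38,600. €59,450 is €7,950 into a €30,000 phase-out range, leaving 22,050/30,000 of the credit: €38,600 × 22,050/30,000 = €28,371.
Disability Support Credit: €59,450 is at or below the €90,500 threshold, so the full €8,475 applies.
Small Business Credit: income exceeds €49,200 by €10,250, which is 26 full-or-partial €400 increments; reduction = 26 × €18 = €468, leaving €198.
Total: €28,371 + €8,475 + €198 = €37,044.

€37,044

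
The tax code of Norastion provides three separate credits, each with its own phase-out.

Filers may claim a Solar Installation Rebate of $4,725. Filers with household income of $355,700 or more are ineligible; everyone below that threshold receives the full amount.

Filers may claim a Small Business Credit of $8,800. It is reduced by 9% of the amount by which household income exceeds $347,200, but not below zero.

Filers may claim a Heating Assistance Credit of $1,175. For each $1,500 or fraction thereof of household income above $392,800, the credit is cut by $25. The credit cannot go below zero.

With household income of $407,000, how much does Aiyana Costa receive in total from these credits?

Solar Installation Rebate: $407,000 meets or exceeds the $355,700 cutoff, so the credit is $0.
Small Business Credit: 9% of the $59,800 excess over $347,200 is $5,382; credit = $8,800 − $5,382 = $3,418.
Heating Assistance Credit: income exceeds $392,800 by $14,200, which is 10 full-or-partial $1,500 increments; reduction = 10 × $25 = $250, leaving $925.
Total: $0 + $3,418 + $925 = $4,343.

$4,343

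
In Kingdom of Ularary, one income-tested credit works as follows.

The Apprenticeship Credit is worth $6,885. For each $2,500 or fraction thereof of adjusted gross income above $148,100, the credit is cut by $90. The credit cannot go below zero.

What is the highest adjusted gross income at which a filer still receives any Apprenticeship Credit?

$338,100

After 76 increments the reduction is 76 × $90 = $6,840, leaving $45; one more increment wipes it out. Increment 76 ends at excess 76 × $2,500 = $190,000, so the highest qualifying income is $148,100 + $190,000 = $338,100.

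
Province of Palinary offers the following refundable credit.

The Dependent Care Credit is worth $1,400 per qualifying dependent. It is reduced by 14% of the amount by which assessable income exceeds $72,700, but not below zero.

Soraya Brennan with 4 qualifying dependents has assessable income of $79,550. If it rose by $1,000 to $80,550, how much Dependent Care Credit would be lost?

At $79,550 — base = 4 × $1,400 = $5,600. 14% of the $6,850 excess over $72,700 is $959; credit = $5,600 − $959 = $4,641.
At $80,550 — base = 4 × $1,400 = $5,600. 14% of the $7,850 excess over $72,700 is $1,099; credit = $5,600 − $1,099 = $4,501.
Lost: $4,641 − $4,501 = $140.

$140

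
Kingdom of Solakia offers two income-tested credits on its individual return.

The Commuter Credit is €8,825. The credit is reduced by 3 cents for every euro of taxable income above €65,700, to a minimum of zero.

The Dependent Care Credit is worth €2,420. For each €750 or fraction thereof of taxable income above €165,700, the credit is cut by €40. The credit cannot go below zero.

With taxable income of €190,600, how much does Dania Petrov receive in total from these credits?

€6,138

Commuter Credit: 3% of the €124,900 excess over €65,700 is €3,747; credit = €8,825 − €3,747 = €5,078.
Dependent Care Credit: income exceeds €165,700 by €24,900, which is 34 full-or-partial €750 increments; reduction = 34 × €40 = €1,360, leaving €1,060.
Total: €5,078 + €1,060 = €6,138.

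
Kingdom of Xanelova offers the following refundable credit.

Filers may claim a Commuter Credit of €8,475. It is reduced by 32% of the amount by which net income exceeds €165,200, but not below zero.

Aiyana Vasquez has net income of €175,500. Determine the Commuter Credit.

Commuter Credit: 32% of the €10,300 excess over €165,200 is €3,296; credit = €8,475 − €3,296 = €5,179.

€5,179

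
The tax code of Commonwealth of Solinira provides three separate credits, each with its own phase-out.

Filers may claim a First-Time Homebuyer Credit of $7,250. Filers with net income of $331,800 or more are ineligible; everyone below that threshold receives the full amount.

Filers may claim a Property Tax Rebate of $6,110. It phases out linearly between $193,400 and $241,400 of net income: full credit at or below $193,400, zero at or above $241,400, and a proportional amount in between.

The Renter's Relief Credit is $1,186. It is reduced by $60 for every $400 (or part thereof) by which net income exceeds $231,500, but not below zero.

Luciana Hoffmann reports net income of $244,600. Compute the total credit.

$7,250

First-Time Homebuyer Credit: $244,600 is below the $331,800 cutoff, so the full $7,250 applies.
Property Tax Rebate: $244,600 is at or above $241,400, so the credit is $0.
Renter's Relief Credit: income exceeds $231,500 by $13,100 → 33 increments × $60 = $1,980 ≥ base, so the credit is $0.
Total: $7,250 + $0 + $0 = $7,250.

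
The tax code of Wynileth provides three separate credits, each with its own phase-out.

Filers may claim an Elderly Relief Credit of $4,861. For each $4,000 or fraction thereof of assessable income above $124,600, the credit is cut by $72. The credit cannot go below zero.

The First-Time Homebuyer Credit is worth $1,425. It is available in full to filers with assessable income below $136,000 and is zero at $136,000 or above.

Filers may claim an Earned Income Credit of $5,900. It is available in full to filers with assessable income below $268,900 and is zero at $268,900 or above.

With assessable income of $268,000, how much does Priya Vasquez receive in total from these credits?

$8,169

Elderly Relief Credit: income exceeds $124,600 by $143,400, which is 36 full-or-partial $4,000 increments; reduction = 36 × $72 = $2,592, leaving $2,269.
First-Time Homebuyer Credit: $268,000 meets or exceeds the $136,000 cutoff, so the credit is $0.
Earned Income Credit: $268,000 is below the $268,900 cutoff, so the full $5,900 applies.
Total: $2,269 + $0 + $5,900 = $8,169.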